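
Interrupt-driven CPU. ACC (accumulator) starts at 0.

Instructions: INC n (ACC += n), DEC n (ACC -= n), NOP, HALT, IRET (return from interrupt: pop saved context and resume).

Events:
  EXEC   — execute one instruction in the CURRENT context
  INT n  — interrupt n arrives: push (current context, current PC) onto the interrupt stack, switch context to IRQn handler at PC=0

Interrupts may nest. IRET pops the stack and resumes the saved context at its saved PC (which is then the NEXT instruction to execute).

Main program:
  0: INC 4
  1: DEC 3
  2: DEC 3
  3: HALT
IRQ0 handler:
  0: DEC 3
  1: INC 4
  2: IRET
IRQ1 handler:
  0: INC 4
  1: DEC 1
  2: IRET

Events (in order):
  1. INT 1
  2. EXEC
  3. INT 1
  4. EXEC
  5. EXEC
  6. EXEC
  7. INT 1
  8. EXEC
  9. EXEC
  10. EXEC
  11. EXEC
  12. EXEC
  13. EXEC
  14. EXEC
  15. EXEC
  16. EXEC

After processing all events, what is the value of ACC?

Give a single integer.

Answer: 7

Derivation:
Event 1 (INT 1): INT 1 arrives: push (MAIN, PC=0), enter IRQ1 at PC=0 (depth now 1)
Event 2 (EXEC): [IRQ1] PC=0: INC 4 -> ACC=4
Event 3 (INT 1): INT 1 arrives: push (IRQ1, PC=1), enter IRQ1 at PC=0 (depth now 2)
Event 4 (EXEC): [IRQ1] PC=0: INC 4 -> ACC=8
Event 5 (EXEC): [IRQ1] PC=1: DEC 1 -> ACC=7
Event 6 (EXEC): [IRQ1] PC=2: IRET -> resume IRQ1 at PC=1 (depth now 1)
Event 7 (INT 1): INT 1 arrives: push (IRQ1, PC=1), enter IRQ1 at PC=0 (depth now 2)
Event 8 (EXEC): [IRQ1] PC=0: INC 4 -> ACC=11
Event 9 (EXEC): [IRQ1] PC=1: DEC 1 -> ACC=10
Event 10 (EXEC): [IRQ1] PC=2: IRET -> resume IRQ1 at PC=1 (depth now 1)
Event 11 (EXEC): [IRQ1] PC=1: DEC 1 -> ACC=9
Event 12 (EXEC): [IRQ1] PC=2: IRET -> resume MAIN at PC=0 (depth now 0)
Event 13 (EXEC): [MAIN] PC=0: INC 4 -> ACC=13
Event 14 (EXEC): [MAIN] PC=1: DEC 3 -> ACC=10
Event 15 (EXEC): [MAIN] PC=2: DEC 3 -> ACC=7
Event 16 (EXEC): [MAIN] PC=3: HALT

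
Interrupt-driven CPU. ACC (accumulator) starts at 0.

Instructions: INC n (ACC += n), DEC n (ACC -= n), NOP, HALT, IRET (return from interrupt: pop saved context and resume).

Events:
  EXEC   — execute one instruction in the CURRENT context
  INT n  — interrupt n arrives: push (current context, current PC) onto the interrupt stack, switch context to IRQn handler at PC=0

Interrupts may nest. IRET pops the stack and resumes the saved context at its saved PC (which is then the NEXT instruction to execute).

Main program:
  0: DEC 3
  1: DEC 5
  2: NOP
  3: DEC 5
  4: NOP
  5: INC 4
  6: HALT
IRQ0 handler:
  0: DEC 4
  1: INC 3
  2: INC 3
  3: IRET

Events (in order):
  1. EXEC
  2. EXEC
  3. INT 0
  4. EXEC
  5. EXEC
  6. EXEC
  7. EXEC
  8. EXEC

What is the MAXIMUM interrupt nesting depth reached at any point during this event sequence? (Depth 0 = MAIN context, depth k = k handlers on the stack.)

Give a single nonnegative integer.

Event 1 (EXEC): [MAIN] PC=0: DEC 3 -> ACC=-3 [depth=0]
Event 2 (EXEC): [MAIN] PC=1: DEC 5 -> ACC=-8 [depth=0]
Event 3 (INT 0): INT 0 arrives: push (MAIN, PC=2), enter IRQ0 at PC=0 (depth now 1) [depth=1]
Event 4 (EXEC): [IRQ0] PC=0: DEC 4 -> ACC=-12 [depth=1]
Event 5 (EXEC): [IRQ0] PC=1: INC 3 -> ACC=-9 [depth=1]
Event 6 (EXEC): [IRQ0] PC=2: INC 3 -> ACC=-6 [depth=1]
Event 7 (EXEC): [IRQ0] PC=3: IRET -> resume MAIN at PC=2 (depth now 0) [depth=0]
Event 8 (EXEC): [MAIN] PC=2: NOP [depth=0]
Max depth observed: 1

Answer: 1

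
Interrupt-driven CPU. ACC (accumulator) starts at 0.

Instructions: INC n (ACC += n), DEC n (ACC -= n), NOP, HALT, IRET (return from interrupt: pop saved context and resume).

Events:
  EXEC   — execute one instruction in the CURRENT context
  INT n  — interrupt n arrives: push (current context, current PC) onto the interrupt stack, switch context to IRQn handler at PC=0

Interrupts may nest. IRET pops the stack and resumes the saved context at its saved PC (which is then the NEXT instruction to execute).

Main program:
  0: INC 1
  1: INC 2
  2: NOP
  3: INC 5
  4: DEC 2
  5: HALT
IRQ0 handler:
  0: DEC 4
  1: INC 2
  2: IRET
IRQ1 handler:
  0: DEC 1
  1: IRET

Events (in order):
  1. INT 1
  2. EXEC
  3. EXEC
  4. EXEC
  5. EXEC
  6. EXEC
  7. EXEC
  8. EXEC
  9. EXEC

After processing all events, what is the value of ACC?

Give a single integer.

Answer: 5

Derivation:
Event 1 (INT 1): INT 1 arrives: push (MAIN, PC=0), enter IRQ1 at PC=0 (depth now 1)
Event 2 (EXEC): [IRQ1] PC=0: DEC 1 -> ACC=-1
Event 3 (EXEC): [IRQ1] PC=1: IRET -> resume MAIN at PC=0 (depth now 0)
Event 4 (EXEC): [MAIN] PC=0: INC 1 -> ACC=0
Event 5 (EXEC): [MAIN] PC=1: INC 2 -> ACC=2
Event 6 (EXEC): [MAIN] PC=2: NOP
Event 7 (EXEC): [MAIN] PC=3: INC 5 -> ACC=7
Event 8 (EXEC): [MAIN] PC=4: DEC 2 -> ACC=5
Event 9 (EXEC): [MAIN] PC=5: HALT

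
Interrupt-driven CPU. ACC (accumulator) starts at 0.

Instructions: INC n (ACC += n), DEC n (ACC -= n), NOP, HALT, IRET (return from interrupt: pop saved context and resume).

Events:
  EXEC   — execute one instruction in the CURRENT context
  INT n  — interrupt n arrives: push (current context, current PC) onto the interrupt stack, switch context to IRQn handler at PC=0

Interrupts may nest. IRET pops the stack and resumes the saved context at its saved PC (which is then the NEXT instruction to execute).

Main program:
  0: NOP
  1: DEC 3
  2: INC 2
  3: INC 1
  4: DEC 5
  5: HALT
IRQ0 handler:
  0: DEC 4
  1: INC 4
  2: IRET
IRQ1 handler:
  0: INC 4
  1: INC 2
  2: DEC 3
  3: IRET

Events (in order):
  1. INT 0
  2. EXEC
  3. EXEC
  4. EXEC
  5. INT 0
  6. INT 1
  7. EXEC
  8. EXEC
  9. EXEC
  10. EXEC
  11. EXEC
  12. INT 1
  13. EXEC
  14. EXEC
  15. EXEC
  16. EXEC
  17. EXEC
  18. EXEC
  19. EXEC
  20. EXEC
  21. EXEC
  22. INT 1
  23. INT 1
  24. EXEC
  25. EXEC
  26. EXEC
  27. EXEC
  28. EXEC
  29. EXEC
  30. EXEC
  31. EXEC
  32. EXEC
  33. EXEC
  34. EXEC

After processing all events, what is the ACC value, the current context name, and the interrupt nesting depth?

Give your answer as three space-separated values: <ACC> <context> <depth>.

Answer: 7 MAIN 0

Derivation:
Event 1 (INT 0): INT 0 arrives: push (MAIN, PC=0), enter IRQ0 at PC=0 (depth now 1)
Event 2 (EXEC): [IRQ0] PC=0: DEC 4 -> ACC=-4
Event 3 (EXEC): [IRQ0] PC=1: INC 4 -> ACC=0
Event 4 (EXEC): [IRQ0] PC=2: IRET -> resume MAIN at PC=0 (depth now 0)
Event 5 (INT 0): INT 0 arrives: push (MAIN, PC=0), enter IRQ0 at PC=0 (depth now 1)
Event 6 (INT 1): INT 1 arrives: push (IRQ0, PC=0), enter IRQ1 at PC=0 (depth now 2)
Event 7 (EXEC): [IRQ1] PC=0: INC 4 -> ACC=4
Event 8 (EXEC): [IRQ1] PC=1: INC 2 -> ACC=6
Event 9 (EXEC): [IRQ1] PC=2: DEC 3 -> ACC=3
Event 10 (EXEC): [IRQ1] PC=3: IRET -> resume IRQ0 at PC=0 (depth now 1)
Event 11 (EXEC): [IRQ0] PC=0: DEC 4 -> ACC=-1
Event 12 (INT 1): INT 1 arrives: push (IRQ0, PC=1), enter IRQ1 at PC=0 (depth now 2)
Event 13 (EXEC): [IRQ1] PC=0: INC 4 -> ACC=3
Event 14 (EXEC): [IRQ1] PC=1: INC 2 -> ACC=5
Event 15 (EXEC): [IRQ1] PC=2: DEC 3 -> ACC=2
Event 16 (EXEC): [IRQ1] PC=3: IRET -> resume IRQ0 at PC=1 (depth now 1)
Event 17 (EXEC): [IRQ0] PC=1: INC 4 -> ACC=6
Event 18 (EXEC): [IRQ0] PC=2: IRET -> resume MAIN at PC=0 (depth now 0)
Event 19 (EXEC): [MAIN] PC=0: NOP
Event 20 (EXEC): [MAIN] PC=1: DEC 3 -> ACC=3
Event 21 (EXEC): [MAIN] PC=2: INC 2 -> ACC=5
Event 22 (INT 1): INT 1 arrives: push (MAIN, PC=3), enter IRQ1 at PC=0 (depth now 1)
Event 23 (INT 1): INT 1 arrives: push (IRQ1, PC=0), enter IRQ1 at PC=0 (depth now 2)
Event 24 (EXEC): [IRQ1] PC=0: INC 4 -> ACC=9
Event 25 (EXEC): [IRQ1] PC=1: INC 2 -> ACC=11
Event 26 (EXEC): [IRQ1] PC=2: DEC 3 -> ACC=8
Event 27 (EXEC): [IRQ1] PC=3: IRET -> resume IRQ1 at PC=0 (depth now 1)
Event 28 (EXEC): [IRQ1] PC=0: INC 4 -> ACC=12
Event 29 (EXEC): [IRQ1] PC=1: INC 2 -> ACC=14
Event 30 (EXEC): [IRQ1] PC=2: DEC 3 -> ACC=11
Event 31 (EXEC): [IRQ1] PC=3: IRET -> resume MAIN at PC=3 (depth now 0)
Event 32 (EXEC): [MAIN] PC=3: INC 1 -> ACC=12
Event 33 (EXEC): [MAIN] PC=4: DEC 5 -> ACC=7
Event 34 (EXEC): [MAIN] PC=5: HALT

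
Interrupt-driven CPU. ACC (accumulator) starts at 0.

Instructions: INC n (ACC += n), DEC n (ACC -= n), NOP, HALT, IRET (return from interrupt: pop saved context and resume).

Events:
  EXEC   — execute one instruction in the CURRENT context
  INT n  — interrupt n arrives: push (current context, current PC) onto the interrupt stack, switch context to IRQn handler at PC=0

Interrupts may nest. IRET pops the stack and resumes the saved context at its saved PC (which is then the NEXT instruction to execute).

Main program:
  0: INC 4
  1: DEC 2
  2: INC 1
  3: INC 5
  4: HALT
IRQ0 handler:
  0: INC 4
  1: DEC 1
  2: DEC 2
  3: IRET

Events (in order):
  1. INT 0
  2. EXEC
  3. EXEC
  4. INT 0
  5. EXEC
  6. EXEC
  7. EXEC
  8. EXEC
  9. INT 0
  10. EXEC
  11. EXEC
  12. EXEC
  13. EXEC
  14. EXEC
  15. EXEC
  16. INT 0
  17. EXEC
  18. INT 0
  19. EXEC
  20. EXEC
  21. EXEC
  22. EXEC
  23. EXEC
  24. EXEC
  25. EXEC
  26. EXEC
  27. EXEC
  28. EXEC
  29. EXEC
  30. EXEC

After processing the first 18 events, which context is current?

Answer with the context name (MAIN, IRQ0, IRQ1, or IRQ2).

Event 1 (INT 0): INT 0 arrives: push (MAIN, PC=0), enter IRQ0 at PC=0 (depth now 1)
Event 2 (EXEC): [IRQ0] PC=0: INC 4 -> ACC=4
Event 3 (EXEC): [IRQ0] PC=1: DEC 1 -> ACC=3
Event 4 (INT 0): INT 0 arrives: push (IRQ0, PC=2), enter IRQ0 at PC=0 (depth now 2)
Event 5 (EXEC): [IRQ0] PC=0: INC 4 -> ACC=7
Event 6 (EXEC): [IRQ0] PC=1: DEC 1 -> ACC=6
Event 7 (EXEC): [IRQ0] PC=2: DEC 2 -> ACC=4
Event 8 (EXEC): [IRQ0] PC=3: IRET -> resume IRQ0 at PC=2 (depth now 1)
Event 9 (INT 0): INT 0 arrives: push (IRQ0, PC=2), enter IRQ0 at PC=0 (depth now 2)
Event 10 (EXEC): [IRQ0] PC=0: INC 4 -> ACC=8
Event 11 (EXEC): [IRQ0] PC=1: DEC 1 -> ACC=7
Event 12 (EXEC): [IRQ0] PC=2: DEC 2 -> ACC=5
Event 13 (EXEC): [IRQ0] PC=3: IRET -> resume IRQ0 at PC=2 (depth now 1)
Event 14 (EXEC): [IRQ0] PC=2: DEC 2 -> ACC=3
Event 15 (EXEC): [IRQ0] PC=3: IRET -> resume MAIN at PC=0 (depth now 0)
Event 16 (INT 0): INT 0 arrives: push (MAIN, PC=0), enter IRQ0 at PC=0 (depth now 1)
Event 17 (EXEC): [IRQ0] PC=0: INC 4 -> ACC=7
Event 18 (INT 0): INT 0 arrives: push (IRQ0, PC=1), enter IRQ0 at PC=0 (depth now 2)

Answer: IRQ0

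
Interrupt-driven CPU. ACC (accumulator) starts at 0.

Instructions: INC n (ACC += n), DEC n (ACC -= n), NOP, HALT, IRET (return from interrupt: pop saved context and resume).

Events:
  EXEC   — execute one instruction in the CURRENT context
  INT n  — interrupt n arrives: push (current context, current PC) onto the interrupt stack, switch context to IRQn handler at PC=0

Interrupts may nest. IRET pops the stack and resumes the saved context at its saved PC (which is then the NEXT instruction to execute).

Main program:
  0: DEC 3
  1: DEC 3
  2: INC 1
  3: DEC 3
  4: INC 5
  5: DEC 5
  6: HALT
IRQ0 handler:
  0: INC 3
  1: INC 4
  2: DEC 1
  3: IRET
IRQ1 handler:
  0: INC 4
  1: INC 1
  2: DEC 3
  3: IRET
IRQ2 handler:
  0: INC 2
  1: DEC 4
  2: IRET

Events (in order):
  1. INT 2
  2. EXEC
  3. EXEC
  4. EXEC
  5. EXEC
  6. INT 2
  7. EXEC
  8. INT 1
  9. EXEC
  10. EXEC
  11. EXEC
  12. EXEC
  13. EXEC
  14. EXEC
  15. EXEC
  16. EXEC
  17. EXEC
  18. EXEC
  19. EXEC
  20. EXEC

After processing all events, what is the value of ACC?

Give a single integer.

Answer: -10

Derivation:
Event 1 (INT 2): INT 2 arrives: push (MAIN, PC=0), enter IRQ2 at PC=0 (depth now 1)
Event 2 (EXEC): [IRQ2] PC=0: INC 2 -> ACC=2
Event 3 (EXEC): [IRQ2] PC=1: DEC 4 -> ACC=-2
Event 4 (EXEC): [IRQ2] PC=2: IRET -> resume MAIN at PC=0 (depth now 0)
Event 5 (EXEC): [MAIN] PC=0: DEC 3 -> ACC=-5
Event 6 (INT 2): INT 2 arrives: push (MAIN, PC=1), enter IRQ2 at PC=0 (depth now 1)
Event 7 (EXEC): [IRQ2] PC=0: INC 2 -> ACC=-3
Event 8 (INT 1): INT 1 arrives: push (IRQ2, PC=1), enter IRQ1 at PC=0 (depth now 2)
Event 9 (EXEC): [IRQ1] PC=0: INC 4 -> ACC=1
Event 10 (EXEC): [IRQ1] PC=1: INC 1 -> ACC=2
Event 11 (EXEC): [IRQ1] PC=2: DEC 3 -> ACC=-1
Event 12 (EXEC): [IRQ1] PC=3: IRET -> resume IRQ2 at PC=1 (depth now 1)
Event 13 (EXEC): [IRQ2] PC=1: DEC 4 -> ACC=-5
Event 14 (EXEC): [IRQ2] PC=2: IRET -> resume MAIN at PC=1 (depth now 0)
Event 15 (EXEC): [MAIN] PC=1: DEC 3 -> ACC=-8
Event 16 (EXEC): [MAIN] PC=2: INC 1 -> ACC=-7
Event 17 (EXEC): [MAIN] PC=3: DEC 3 -> ACC=-10
Event 18 (EXEC): [MAIN] PC=4: INC 5 -> ACC=-5
Event 19 (EXEC): [MAIN] PC=5: DEC 5 -> ACC=-10
Event 20 (EXEC): [MAIN] PC=6: HALT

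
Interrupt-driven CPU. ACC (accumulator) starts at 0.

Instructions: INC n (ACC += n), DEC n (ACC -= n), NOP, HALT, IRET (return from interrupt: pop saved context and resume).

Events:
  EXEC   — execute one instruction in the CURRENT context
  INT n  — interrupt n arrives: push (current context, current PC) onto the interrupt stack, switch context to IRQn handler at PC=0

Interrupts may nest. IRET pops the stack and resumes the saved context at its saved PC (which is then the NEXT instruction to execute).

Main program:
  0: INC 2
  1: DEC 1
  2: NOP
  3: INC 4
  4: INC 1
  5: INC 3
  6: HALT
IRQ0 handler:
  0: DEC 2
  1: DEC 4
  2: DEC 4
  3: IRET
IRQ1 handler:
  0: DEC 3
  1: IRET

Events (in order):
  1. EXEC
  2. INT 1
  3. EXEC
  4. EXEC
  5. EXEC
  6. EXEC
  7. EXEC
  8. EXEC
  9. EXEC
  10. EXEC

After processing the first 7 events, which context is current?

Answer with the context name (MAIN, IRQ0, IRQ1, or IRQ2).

Event 1 (EXEC): [MAIN] PC=0: INC 2 -> ACC=2
Event 2 (INT 1): INT 1 arrives: push (MAIN, PC=1), enter IRQ1 at PC=0 (depth now 1)
Event 3 (EXEC): [IRQ1] PC=0: DEC 3 -> ACC=-1
Event 4 (EXEC): [IRQ1] PC=1: IRET -> resume MAIN at PC=1 (depth now 0)
Event 5 (EXEC): [MAIN] PC=1: DEC 1 -> ACC=-2
Event 6 (EXEC): [MAIN] PC=2: NOP
Event 7 (EXEC): [MAIN] PC=3: INC 4 -> ACC=2

Answer: MAIN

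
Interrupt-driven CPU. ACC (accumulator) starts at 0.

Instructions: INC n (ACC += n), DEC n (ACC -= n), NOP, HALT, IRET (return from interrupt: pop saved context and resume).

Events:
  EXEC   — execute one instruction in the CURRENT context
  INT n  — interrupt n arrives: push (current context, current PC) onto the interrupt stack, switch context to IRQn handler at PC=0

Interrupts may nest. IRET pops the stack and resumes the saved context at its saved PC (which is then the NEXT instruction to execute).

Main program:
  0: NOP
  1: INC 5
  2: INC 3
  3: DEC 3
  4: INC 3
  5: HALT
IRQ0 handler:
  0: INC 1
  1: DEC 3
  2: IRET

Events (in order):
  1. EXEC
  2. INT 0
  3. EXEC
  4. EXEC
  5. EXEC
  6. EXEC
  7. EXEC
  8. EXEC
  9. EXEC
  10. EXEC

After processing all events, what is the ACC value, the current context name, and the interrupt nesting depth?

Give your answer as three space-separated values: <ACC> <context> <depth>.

Answer: 6 MAIN 0

Derivation:
Event 1 (EXEC): [MAIN] PC=0: NOP
Event 2 (INT 0): INT 0 arrives: push (MAIN, PC=1), enter IRQ0 at PC=0 (depth now 1)
Event 3 (EXEC): [IRQ0] PC=0: INC 1 -> ACC=1
Event 4 (EXEC): [IRQ0] PC=1: DEC 3 -> ACC=-2
Event 5 (EXEC): [IRQ0] PC=2: IRET -> resume MAIN at PC=1 (depth now 0)
Event 6 (EXEC): [MAIN] PC=1: INC 5 -> ACC=3
Event 7 (EXEC): [MAIN] PC=2: INC 3 -> ACC=6
Event 8 (EXEC): [MAIN] PC=3: DEC 3 -> ACC=3
Event 9 (EXEC): [MAIN] PC=4: INC 3 -> ACC=6
Event 10 (EXEC): [MAIN] PC=5: HALT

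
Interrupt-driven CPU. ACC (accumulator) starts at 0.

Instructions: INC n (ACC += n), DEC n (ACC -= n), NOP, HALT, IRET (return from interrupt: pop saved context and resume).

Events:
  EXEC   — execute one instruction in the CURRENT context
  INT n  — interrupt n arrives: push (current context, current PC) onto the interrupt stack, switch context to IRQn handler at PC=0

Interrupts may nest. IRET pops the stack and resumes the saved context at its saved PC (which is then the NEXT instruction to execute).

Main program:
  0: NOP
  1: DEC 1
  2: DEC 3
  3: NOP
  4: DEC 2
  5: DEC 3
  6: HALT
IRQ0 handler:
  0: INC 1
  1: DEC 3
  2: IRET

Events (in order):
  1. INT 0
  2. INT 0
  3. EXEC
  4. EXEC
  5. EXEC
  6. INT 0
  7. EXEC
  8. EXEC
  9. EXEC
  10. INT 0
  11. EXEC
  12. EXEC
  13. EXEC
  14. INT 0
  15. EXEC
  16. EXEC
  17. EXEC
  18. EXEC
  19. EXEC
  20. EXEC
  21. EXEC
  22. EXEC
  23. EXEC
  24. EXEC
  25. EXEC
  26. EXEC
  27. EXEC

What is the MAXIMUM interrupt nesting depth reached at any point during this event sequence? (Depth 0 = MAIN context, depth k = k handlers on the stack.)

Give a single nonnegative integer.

Answer: 2

Derivation:
Event 1 (INT 0): INT 0 arrives: push (MAIN, PC=0), enter IRQ0 at PC=0 (depth now 1) [depth=1]
Event 2 (INT 0): INT 0 arrives: push (IRQ0, PC=0), enter IRQ0 at PC=0 (depth now 2) [depth=2]
Event 3 (EXEC): [IRQ0] PC=0: INC 1 -> ACC=1 [depth=2]
Event 4 (EXEC): [IRQ0] PC=1: DEC 3 -> ACC=-2 [depth=2]
Event 5 (EXEC): [IRQ0] PC=2: IRET -> resume IRQ0 at PC=0 (depth now 1) [depth=1]
Event 6 (INT 0): INT 0 arrives: push (IRQ0, PC=0), enter IRQ0 at PC=0 (depth now 2) [depth=2]
Event 7 (EXEC): [IRQ0] PC=0: INC 1 -> ACC=-1 [depth=2]
Event 8 (EXEC): [IRQ0] PC=1: DEC 3 -> ACC=-4 [depth=2]
Event 9 (EXEC): [IRQ0] PC=2: IRET -> resume IRQ0 at PC=0 (depth now 1) [depth=1]
Event 10 (INT 0): INT 0 arrives: push (IRQ0, PC=0), enter IRQ0 at PC=0 (depth now 2) [depth=2]
Event 11 (EXEC): [IRQ0] PC=0: INC 1 -> ACC=-3 [depth=2]
Event 12 (EXEC): [IRQ0] PC=1: DEC 3 -> ACC=-6 [depth=2]
Event 13 (EXEC): [IRQ0] PC=2: IRET -> resume IRQ0 at PC=0 (depth now 1) [depth=1]
Event 14 (INT 0): INT 0 arrives: push (IRQ0, PC=0), enter IRQ0 at PC=0 (depth now 2) [depth=2]
Event 15 (EXEC): [IRQ0] PC=0: INC 1 -> ACC=-5 [depth=2]
Event 16 (EXEC): [IRQ0] PC=1: DEC 3 -> ACC=-8 [depth=2]
Event 17 (EXEC): [IRQ0] PC=2: IRET -> resume IRQ0 at PC=0 (depth now 1) [depth=1]
Event 18 (EXEC): [IRQ0] PC=0: INC 1 -> ACC=-7 [depth=1]
Event 19 (EXEC): [IRQ0] PC=1: DEC 3 -> ACC=-10 [depth=1]
Event 20 (EXEC): [IRQ0] PC=2: IRET -> resume MAIN at PC=0 (depth now 0) [depth=0]
Event 21 (EXEC): [MAIN] PC=0: NOP [depth=0]
Event 22 (EXEC): [MAIN] PC=1: DEC 1 -> ACC=-11 [depth=0]
Event 23 (EXEC): [MAIN] PC=2: DEC 3 -> ACC=-14 [depth=0]
Event 24 (EXEC): [MAIN] PC=3: NOP [depth=0]
Event 25 (EXEC): [MAIN] PC=4: DEC 2 -> ACC=-16 [depth=0]
Event 26 (EXEC): [MAIN] PC=5: DEC 3 -> ACC=-19 [depth=0]
Event 27 (EXEC): [MAIN] PC=6: HALT [depth=0]
Max depth observed: 2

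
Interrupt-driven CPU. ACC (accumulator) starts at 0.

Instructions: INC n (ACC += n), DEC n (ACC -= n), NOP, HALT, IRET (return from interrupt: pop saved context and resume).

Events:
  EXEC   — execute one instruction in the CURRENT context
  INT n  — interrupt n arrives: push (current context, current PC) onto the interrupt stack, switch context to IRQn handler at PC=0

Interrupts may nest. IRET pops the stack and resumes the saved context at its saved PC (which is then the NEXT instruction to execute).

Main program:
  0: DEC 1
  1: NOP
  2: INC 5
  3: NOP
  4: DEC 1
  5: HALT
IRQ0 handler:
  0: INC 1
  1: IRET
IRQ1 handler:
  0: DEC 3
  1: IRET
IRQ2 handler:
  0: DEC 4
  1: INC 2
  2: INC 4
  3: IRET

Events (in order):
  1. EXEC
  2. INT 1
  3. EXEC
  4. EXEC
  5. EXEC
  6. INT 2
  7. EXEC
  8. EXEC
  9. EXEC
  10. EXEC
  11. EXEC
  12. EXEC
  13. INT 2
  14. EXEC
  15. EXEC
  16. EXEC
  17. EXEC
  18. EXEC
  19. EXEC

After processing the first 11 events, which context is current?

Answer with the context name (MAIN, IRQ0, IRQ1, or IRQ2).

Answer: MAIN

Derivation:
Event 1 (EXEC): [MAIN] PC=0: DEC 1 -> ACC=-1
Event 2 (INT 1): INT 1 arrives: push (MAIN, PC=1), enter IRQ1 at PC=0 (depth now 1)
Event 3 (EXEC): [IRQ1] PC=0: DEC 3 -> ACC=-4
Event 4 (EXEC): [IRQ1] PC=1: IRET -> resume MAIN at PC=1 (depth now 0)
Event 5 (EXEC): [MAIN] PC=1: NOP
Event 6 (INT 2): INT 2 arrives: push (MAIN, PC=2), enter IRQ2 at PC=0 (depth now 1)
Event 7 (EXEC): [IRQ2] PC=0: DEC 4 -> ACC=-8
Event 8 (EXEC): [IRQ2] PC=1: INC 2 -> ACC=-6
Event 9 (EXEC): [IRQ2] PC=2: INC 4 -> ACC=-2
Event 10 (EXEC): [IRQ2] PC=3: IRET -> resume MAIN at PC=2 (depth now 0)
Event 11 (EXEC): [MAIN] PC=2: INC 5 -> ACC=3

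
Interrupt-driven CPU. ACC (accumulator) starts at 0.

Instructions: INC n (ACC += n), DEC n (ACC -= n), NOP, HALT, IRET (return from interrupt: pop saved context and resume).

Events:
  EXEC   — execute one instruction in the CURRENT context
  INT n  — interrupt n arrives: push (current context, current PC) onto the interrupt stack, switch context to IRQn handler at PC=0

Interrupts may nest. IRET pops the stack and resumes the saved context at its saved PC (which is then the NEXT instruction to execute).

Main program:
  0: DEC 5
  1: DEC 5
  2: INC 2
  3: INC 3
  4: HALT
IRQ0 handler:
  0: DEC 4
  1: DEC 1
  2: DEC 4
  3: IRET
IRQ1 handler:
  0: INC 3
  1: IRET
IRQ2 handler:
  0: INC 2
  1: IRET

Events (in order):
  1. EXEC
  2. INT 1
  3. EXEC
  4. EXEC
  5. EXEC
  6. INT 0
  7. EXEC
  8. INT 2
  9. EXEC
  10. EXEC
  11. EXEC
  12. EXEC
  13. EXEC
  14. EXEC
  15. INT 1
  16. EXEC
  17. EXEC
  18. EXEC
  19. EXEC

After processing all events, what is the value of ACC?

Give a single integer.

Answer: -6

Derivation:
Event 1 (EXEC): [MAIN] PC=0: DEC 5 -> ACC=-5
Event 2 (INT 1): INT 1 arrives: push (MAIN, PC=1), enter IRQ1 at PC=0 (depth now 1)
Event 3 (EXEC): [IRQ1] PC=0: INC 3 -> ACC=-2
Event 4 (EXEC): [IRQ1] PC=1: IRET -> resume MAIN at PC=1 (depth now 0)
Event 5 (EXEC): [MAIN] PC=1: DEC 5 -> ACC=-7
Event 6 (INT 0): INT 0 arrives: push (MAIN, PC=2), enter IRQ0 at PC=0 (depth now 1)
Event 7 (EXEC): [IRQ0] PC=0: DEC 4 -> ACC=-11
Event 8 (INT 2): INT 2 arrives: push (IRQ0, PC=1), enter IRQ2 at PC=0 (depth now 2)
Event 9 (EXEC): [IRQ2] PC=0: INC 2 -> ACC=-9
Event 10 (EXEC): [IRQ2] PC=1: IRET -> resume IRQ0 at PC=1 (depth now 1)
Event 11 (EXEC): [IRQ0] PC=1: DEC 1 -> ACC=-10
Event 12 (EXEC): [IRQ0] PC=2: DEC 4 -> ACC=-14
Event 13 (EXEC): [IRQ0] PC=3: IRET -> resume MAIN at PC=2 (depth now 0)
Event 14 (EXEC): [MAIN] PC=2: INC 2 -> ACC=-12
Event 15 (INT 1): INT 1 arrives: push (MAIN, PC=3), enter IRQ1 at PC=0 (depth now 1)
Event 16 (EXEC): [IRQ1] PC=0: INC 3 -> ACC=-9
Event 17 (EXEC): [IRQ1] PC=1: IRET -> resume MAIN at PC=3 (depth now 0)
Event 18 (EXEC): [MAIN] PC=3: INC 3 -> ACC=-6
Event 19 (EXEC): [MAIN] PC=4: HALT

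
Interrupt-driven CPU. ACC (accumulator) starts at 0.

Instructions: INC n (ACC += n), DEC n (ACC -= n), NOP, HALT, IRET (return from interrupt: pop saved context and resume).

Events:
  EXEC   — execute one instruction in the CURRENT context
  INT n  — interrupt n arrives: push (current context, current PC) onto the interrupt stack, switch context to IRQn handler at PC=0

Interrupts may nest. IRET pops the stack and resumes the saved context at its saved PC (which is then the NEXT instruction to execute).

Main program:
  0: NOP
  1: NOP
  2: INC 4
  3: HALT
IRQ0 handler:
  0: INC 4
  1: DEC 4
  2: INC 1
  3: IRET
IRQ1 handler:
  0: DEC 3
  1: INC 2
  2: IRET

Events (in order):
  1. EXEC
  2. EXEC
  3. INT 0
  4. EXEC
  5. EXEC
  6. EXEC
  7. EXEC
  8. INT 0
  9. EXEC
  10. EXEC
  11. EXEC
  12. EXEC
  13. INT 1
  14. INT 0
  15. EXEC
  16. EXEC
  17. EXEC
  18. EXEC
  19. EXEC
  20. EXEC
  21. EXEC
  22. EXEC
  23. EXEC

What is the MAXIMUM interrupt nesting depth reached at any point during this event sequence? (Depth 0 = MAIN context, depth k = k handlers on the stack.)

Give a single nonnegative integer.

Event 1 (EXEC): [MAIN] PC=0: NOP [depth=0]
Event 2 (EXEC): [MAIN] PC=1: NOP [depth=0]
Event 3 (INT 0): INT 0 arrives: push (MAIN, PC=2), enter IRQ0 at PC=0 (depth now 1) [depth=1]
Event 4 (EXEC): [IRQ0] PC=0: INC 4 -> ACC=4 [depth=1]
Event 5 (EXEC): [IRQ0] PC=1: DEC 4 -> ACC=0 [depth=1]
Event 6 (EXEC): [IRQ0] PC=2: INC 1 -> ACC=1 [depth=1]
Event 7 (EXEC): [IRQ0] PC=3: IRET -> resume MAIN at PC=2 (depth now 0) [depth=0]
Event 8 (INT 0): INT 0 arrives: push (MAIN, PC=2), enter IRQ0 at PC=0 (depth now 1) [depth=1]
Event 9 (EXEC): [IRQ0] PC=0: INC 4 -> ACC=5 [depth=1]
Event 10 (EXEC): [IRQ0] PC=1: DEC 4 -> ACC=1 [depth=1]
Event 11 (EXEC): [IRQ0] PC=2: INC 1 -> ACC=2 [depth=1]
Event 12 (EXEC): [IRQ0] PC=3: IRET -> resume MAIN at PC=2 (depth now 0) [depth=0]
Event 13 (INT 1): INT 1 arrives: push (MAIN, PC=2), enter IRQ1 at PC=0 (depth now 1) [depth=1]
Event 14 (INT 0): INT 0 arrives: push (IRQ1, PC=0), enter IRQ0 at PC=0 (depth now 2) [depth=2]
Event 15 (EXEC): [IRQ0] PC=0: INC 4 -> ACC=6 [depth=2]
Event 16 (EXEC): [IRQ0] PC=1: DEC 4 -> ACC=2 [depth=2]
Event 17 (EXEC): [IRQ0] PC=2: INC 1 -> ACC=3 [depth=2]
Event 18 (EXEC): [IRQ0] PC=3: IRET -> resume IRQ1 at PC=0 (depth now 1) [depth=1]
Event 19 (EXEC): [IRQ1] PC=0: DEC 3 -> ACC=0 [depth=1]
Event 20 (EXEC): [IRQ1] PC=1: INC 2 -> ACC=2 [depth=1]
Event 21 (EXEC): [IRQ1] PC=2: IRET -> resume MAIN at PC=2 (depth now 0) [depth=0]
Event 22 (EXEC): [MAIN] PC=2: INC 4 -> ACC=6 [depth=0]
Event 23 (EXEC): [MAIN] PC=3: HALT [depth=0]
Max depth observed: 2

Answer: 2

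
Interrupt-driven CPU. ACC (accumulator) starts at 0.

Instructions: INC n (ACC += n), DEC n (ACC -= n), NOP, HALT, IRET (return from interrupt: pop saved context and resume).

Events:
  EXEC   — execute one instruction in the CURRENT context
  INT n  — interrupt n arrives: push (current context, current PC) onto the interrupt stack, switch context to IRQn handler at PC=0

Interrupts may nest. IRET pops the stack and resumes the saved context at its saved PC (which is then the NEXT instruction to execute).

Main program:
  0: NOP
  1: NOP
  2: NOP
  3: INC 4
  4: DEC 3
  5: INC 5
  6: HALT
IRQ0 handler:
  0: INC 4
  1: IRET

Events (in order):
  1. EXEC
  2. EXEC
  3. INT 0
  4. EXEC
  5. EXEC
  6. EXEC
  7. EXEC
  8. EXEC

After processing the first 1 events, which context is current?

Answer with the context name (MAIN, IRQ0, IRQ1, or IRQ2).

Answer: MAIN

Derivation:
Event 1 (EXEC): [MAIN] PC=0: NOP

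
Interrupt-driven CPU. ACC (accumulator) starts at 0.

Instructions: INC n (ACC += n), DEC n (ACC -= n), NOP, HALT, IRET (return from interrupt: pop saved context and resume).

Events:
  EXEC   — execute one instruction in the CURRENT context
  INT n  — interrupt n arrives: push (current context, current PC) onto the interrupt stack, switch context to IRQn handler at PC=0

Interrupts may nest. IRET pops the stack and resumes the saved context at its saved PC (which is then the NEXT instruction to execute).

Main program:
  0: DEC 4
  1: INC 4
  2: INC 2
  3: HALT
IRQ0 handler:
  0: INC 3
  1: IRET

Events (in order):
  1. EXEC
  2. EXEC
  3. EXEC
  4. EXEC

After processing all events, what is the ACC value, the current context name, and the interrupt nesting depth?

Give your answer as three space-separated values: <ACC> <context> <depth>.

Event 1 (EXEC): [MAIN] PC=0: DEC 4 -> ACC=-4
Event 2 (EXEC): [MAIN] PC=1: INC 4 -> ACC=0
Event 3 (EXEC): [MAIN] PC=2: INC 2 -> ACC=2
Event 4 (EXEC): [MAIN] PC=3: HALT

Answer: 2 MAIN 0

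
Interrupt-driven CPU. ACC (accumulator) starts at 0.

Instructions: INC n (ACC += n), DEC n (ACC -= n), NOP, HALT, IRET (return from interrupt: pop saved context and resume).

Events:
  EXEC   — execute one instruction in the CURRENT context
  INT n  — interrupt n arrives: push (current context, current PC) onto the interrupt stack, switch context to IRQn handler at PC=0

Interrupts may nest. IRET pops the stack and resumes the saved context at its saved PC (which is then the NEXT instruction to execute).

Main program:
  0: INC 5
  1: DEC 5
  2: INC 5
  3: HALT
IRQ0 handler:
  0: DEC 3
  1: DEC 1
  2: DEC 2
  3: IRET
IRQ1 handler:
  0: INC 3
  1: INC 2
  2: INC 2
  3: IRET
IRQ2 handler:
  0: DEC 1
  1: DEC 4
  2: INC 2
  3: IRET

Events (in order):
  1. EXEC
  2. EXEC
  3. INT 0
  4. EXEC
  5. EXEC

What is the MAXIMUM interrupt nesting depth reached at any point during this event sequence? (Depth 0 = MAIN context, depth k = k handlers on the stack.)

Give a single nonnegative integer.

Event 1 (EXEC): [MAIN] PC=0: INC 5 -> ACC=5 [depth=0]
Event 2 (EXEC): [MAIN] PC=1: DEC 5 -> ACC=0 [depth=0]
Event 3 (INT 0): INT 0 arrives: push (MAIN, PC=2), enter IRQ0 at PC=0 (depth now 1) [depth=1]
Event 4 (EXEC): [IRQ0] PC=0: DEC 3 -> ACC=-3 [depth=1]
Event 5 (EXEC): [IRQ0] PC=1: DEC 1 -> ACC=-4 [depth=1]
Max depth observed: 1

Answer: 1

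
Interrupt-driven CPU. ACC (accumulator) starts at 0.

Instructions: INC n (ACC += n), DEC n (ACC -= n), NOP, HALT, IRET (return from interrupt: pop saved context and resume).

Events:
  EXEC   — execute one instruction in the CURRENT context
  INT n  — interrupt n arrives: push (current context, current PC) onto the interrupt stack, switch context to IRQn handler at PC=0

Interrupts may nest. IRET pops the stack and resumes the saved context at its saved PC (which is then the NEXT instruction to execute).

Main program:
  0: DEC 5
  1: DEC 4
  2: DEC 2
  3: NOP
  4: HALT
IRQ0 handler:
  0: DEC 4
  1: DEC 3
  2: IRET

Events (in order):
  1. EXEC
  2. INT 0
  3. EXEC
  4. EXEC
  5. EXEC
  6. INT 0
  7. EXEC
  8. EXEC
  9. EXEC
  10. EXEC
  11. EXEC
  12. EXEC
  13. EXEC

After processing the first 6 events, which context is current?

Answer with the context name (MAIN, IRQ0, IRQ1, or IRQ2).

Answer: IRQ0

Derivation:
Event 1 (EXEC): [MAIN] PC=0: DEC 5 -> ACC=-5
Event 2 (INT 0): INT 0 arrives: push (MAIN, PC=1), enter IRQ0 at PC=0 (depth now 1)
Event 3 (EXEC): [IRQ0] PC=0: DEC 4 -> ACC=-9
Event 4 (EXEC): [IRQ0] PC=1: DEC 3 -> ACC=-12
Event 5 (EXEC): [IRQ0] PC=2: IRET -> resume MAIN at PC=1 (depth now 0)
Event 6 (INT 0): INT 0 arrives: push (MAIN, PC=1), enter IRQ0 at PC=0 (depth now 1)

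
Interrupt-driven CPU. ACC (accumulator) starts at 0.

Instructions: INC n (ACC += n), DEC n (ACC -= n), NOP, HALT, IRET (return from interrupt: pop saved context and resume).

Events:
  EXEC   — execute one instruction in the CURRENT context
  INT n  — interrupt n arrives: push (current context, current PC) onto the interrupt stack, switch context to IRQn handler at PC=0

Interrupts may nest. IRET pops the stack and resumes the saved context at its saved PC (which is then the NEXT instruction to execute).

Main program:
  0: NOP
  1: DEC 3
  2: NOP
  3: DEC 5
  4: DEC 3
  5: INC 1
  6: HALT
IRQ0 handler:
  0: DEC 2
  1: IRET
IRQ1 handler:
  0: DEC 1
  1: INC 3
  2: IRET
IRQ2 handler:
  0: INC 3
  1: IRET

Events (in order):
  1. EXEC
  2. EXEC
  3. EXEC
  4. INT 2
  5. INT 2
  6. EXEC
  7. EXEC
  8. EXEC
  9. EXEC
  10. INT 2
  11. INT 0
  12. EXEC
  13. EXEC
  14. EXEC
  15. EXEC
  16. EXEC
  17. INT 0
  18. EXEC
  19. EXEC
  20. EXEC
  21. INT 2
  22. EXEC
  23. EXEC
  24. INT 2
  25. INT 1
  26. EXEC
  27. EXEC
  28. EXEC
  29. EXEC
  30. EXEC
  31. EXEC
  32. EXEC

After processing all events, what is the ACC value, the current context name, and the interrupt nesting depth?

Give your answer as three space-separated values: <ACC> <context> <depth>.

Event 1 (EXEC): [MAIN] PC=0: NOP
Event 2 (EXEC): [MAIN] PC=1: DEC 3 -> ACC=-3
Event 3 (EXEC): [MAIN] PC=2: NOP
Event 4 (INT 2): INT 2 arrives: push (MAIN, PC=3), enter IRQ2 at PC=0 (depth now 1)
Event 5 (INT 2): INT 2 arrives: push (IRQ2, PC=0), enter IRQ2 at PC=0 (depth now 2)
Event 6 (EXEC): [IRQ2] PC=0: INC 3 -> ACC=0
Event 7 (EXEC): [IRQ2] PC=1: IRET -> resume IRQ2 at PC=0 (depth now 1)
Event 8 (EXEC): [IRQ2] PC=0: INC 3 -> ACC=3
Event 9 (EXEC): [IRQ2] PC=1: IRET -> resume MAIN at PC=3 (depth now 0)
Event 10 (INT 2): INT 2 arrives: push (MAIN, PC=3), enter IRQ2 at PC=0 (depth now 1)
Event 11 (INT 0): INT 0 arrives: push (IRQ2, PC=0), enter IRQ0 at PC=0 (depth now 2)
Event 12 (EXEC): [IRQ0] PC=0: DEC 2 -> ACC=1
Event 13 (EXEC): [IRQ0] PC=1: IRET -> resume IRQ2 at PC=0 (depth now 1)
Event 14 (EXEC): [IRQ2] PC=0: INC 3 -> ACC=4
Event 15 (EXEC): [IRQ2] PC=1: IRET -> resume MAIN at PC=3 (depth now 0)
Event 16 (EXEC): [MAIN] PC=3: DEC 5 -> ACC=-1
Event 17 (INT 0): INT 0 arrives: push (MAIN, PC=4), enter IRQ0 at PC=0 (depth now 1)
Event 18 (EXEC): [IRQ0] PC=0: DEC 2 -> ACC=-3
Event 19 (EXEC): [IRQ0] PC=1: IRET -> resume MAIN at PC=4 (depth now 0)
Event 20 (EXEC): [MAIN] PC=4: DEC 3 -> ACC=-6
Event 21 (INT 2): INT 2 arrives: push (MAIN, PC=5), enter IRQ2 at PC=0 (depth now 1)
Event 22 (EXEC): [IRQ2] PC=0: INC 3 -> ACC=-3
Event 23 (EXEC): [IRQ2] PC=1: IRET -> resume MAIN at PC=5 (depth now 0)
Event 24 (INT 2): INT 2 arrives: push (MAIN, PC=5), enter IRQ2 at PC=0 (depth now 1)
Event 25 (INT 1): INT 1 arrives: push (IRQ2, PC=0), enter IRQ1 at PC=0 (depth now 2)
Event 26 (EXEC): [IRQ1] PC=0: DEC 1 -> ACC=-4
Event 27 (EXEC): [IRQ1] PC=1: INC 3 -> ACC=-1
Event 28 (EXEC): [IRQ1] PC=2: IRET -> resume IRQ2 at PC=0 (depth now 1)
Event 29 (EXEC): [IRQ2] PC=0: INC 3 -> ACC=2
Event 30 (EXEC): [IRQ2] PC=1: IRET -> resume MAIN at PC=5 (depth now 0)
Event 31 (EXEC): [MAIN] PC=5: INC 1 -> ACC=3
Event 32 (EXEC): [MAIN] PC=6: HALT

Answer: 3 MAIN 0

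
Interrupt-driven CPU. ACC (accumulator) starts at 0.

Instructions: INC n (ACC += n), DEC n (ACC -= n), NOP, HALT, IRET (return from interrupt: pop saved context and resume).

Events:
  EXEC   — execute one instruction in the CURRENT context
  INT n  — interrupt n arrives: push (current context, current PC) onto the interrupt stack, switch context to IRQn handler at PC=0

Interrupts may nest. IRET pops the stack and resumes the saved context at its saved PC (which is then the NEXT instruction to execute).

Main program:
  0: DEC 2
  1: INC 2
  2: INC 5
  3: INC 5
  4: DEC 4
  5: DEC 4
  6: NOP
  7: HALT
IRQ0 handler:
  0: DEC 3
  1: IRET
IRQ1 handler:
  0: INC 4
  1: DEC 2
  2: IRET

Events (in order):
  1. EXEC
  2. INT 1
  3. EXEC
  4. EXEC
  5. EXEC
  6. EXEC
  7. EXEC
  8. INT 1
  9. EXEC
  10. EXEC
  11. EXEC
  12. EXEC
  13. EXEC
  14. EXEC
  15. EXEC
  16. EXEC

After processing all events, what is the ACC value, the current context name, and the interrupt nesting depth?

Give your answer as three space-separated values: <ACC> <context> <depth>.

Answer: 6 MAIN 0

Derivation:
Event 1 (EXEC): [MAIN] PC=0: DEC 2 -> ACC=-2
Event 2 (INT 1): INT 1 arrives: push (MAIN, PC=1), enter IRQ1 at PC=0 (depth now 1)
Event 3 (EXEC): [IRQ1] PC=0: INC 4 -> ACC=2
Event 4 (EXEC): [IRQ1] PC=1: DEC 2 -> ACC=0
Event 5 (EXEC): [IRQ1] PC=2: IRET -> resume MAIN at PC=1 (depth now 0)
Event 6 (EXEC): [MAIN] PC=1: INC 2 -> ACC=2
Event 7 (EXEC): [MAIN] PC=2: INC 5 -> ACC=7
Event 8 (INT 1): INT 1 arrives: push (MAIN, PC=3), enter IRQ1 at PC=0 (depth now 1)
Event 9 (EXEC): [IRQ1] PC=0: INC 4 -> ACC=11
Event 10 (EXEC): [IRQ1] PC=1: DEC 2 -> ACC=9
Event 11 (EXEC): [IRQ1] PC=2: IRET -> resume MAIN at PC=3 (depth now 0)
Event 12 (EXEC): [MAIN] PC=3: INC 5 -> ACC=14
Event 13 (EXEC): [MAIN] PC=4: DEC 4 -> ACC=10
Event 14 (EXEC): [MAIN] PC=5: DEC 4 -> ACC=6
Event 15 (EXEC): [MAIN] PC=6: NOP
Event 16 (EXEC): [MAIN] PC=7: HALT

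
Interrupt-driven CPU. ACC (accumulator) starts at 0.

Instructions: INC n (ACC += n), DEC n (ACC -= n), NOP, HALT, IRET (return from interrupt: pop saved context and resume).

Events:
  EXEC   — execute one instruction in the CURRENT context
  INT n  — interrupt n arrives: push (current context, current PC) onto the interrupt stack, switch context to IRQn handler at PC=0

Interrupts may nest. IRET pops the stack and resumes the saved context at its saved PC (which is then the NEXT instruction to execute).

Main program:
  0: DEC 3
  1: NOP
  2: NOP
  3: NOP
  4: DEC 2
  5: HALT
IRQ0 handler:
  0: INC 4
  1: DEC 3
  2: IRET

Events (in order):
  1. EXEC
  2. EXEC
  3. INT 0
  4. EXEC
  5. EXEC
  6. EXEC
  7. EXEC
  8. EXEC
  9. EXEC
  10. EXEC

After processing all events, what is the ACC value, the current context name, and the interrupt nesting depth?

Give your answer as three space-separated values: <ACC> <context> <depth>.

Answer: -4 MAIN 0

Derivation:
Event 1 (EXEC): [MAIN] PC=0: DEC 3 -> ACC=-3
Event 2 (EXEC): [MAIN] PC=1: NOP
Event 3 (INT 0): INT 0 arrives: push (MAIN, PC=2), enter IRQ0 at PC=0 (depth now 1)
Event 4 (EXEC): [IRQ0] PC=0: INC 4 -> ACC=1
Event 5 (EXEC): [IRQ0] PC=1: DEC 3 -> ACC=-2
Event 6 (EXEC): [IRQ0] PC=2: IRET -> resume MAIN at PC=2 (depth now 0)
Event 7 (EXEC): [MAIN] PC=2: NOP
Event 8 (EXEC): [MAIN] PC=3: NOP
Event 9 (EXEC): [MAIN] PC=4: DEC 2 -> ACC=-4
Event 10 (EXEC): [MAIN] PC=5: HALT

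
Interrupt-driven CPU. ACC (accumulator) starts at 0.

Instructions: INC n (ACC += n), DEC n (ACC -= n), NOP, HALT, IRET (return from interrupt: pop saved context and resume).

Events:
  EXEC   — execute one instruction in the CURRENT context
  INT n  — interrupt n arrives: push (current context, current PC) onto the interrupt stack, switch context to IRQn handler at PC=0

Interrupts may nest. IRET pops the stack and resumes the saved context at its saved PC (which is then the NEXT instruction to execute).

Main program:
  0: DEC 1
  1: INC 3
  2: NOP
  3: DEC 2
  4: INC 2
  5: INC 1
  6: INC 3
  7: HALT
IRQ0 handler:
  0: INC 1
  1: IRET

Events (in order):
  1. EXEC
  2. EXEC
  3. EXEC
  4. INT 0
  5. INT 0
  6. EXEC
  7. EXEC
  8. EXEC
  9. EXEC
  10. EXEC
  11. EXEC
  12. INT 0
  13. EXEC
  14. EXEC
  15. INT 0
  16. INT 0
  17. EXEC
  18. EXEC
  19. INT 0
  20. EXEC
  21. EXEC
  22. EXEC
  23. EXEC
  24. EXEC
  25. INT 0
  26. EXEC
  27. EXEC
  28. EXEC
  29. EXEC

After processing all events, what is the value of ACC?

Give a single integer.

Event 1 (EXEC): [MAIN] PC=0: DEC 1 -> ACC=-1
Event 2 (EXEC): [MAIN] PC=1: INC 3 -> ACC=2
Event 3 (EXEC): [MAIN] PC=2: NOP
Event 4 (INT 0): INT 0 arrives: push (MAIN, PC=3), enter IRQ0 at PC=0 (depth now 1)
Event 5 (INT 0): INT 0 arrives: push (IRQ0, PC=0), enter IRQ0 at PC=0 (depth now 2)
Event 6 (EXEC): [IRQ0] PC=0: INC 1 -> ACC=3
Event 7 (EXEC): [IRQ0] PC=1: IRET -> resume IRQ0 at PC=0 (depth now 1)
Event 8 (EXEC): [IRQ0] PC=0: INC 1 -> ACC=4
Event 9 (EXEC): [IRQ0] PC=1: IRET -> resume MAIN at PC=3 (depth now 0)
Event 10 (EXEC): [MAIN] PC=3: DEC 2 -> ACC=2
Event 11 (EXEC): [MAIN] PC=4: INC 2 -> ACC=4
Event 12 (INT 0): INT 0 arrives: push (MAIN, PC=5), enter IRQ0 at PC=0 (depth now 1)
Event 13 (EXEC): [IRQ0] PC=0: INC 1 -> ACC=5
Event 14 (EXEC): [IRQ0] PC=1: IRET -> resume MAIN at PC=5 (depth now 0)
Event 15 (INT 0): INT 0 arrives: push (MAIN, PC=5), enter IRQ0 at PC=0 (depth now 1)
Event 16 (INT 0): INT 0 arrives: push (IRQ0, PC=0), enter IRQ0 at PC=0 (depth now 2)
Event 17 (EXEC): [IRQ0] PC=0: INC 1 -> ACC=6
Event 18 (EXEC): [IRQ0] PC=1: IRET -> resume IRQ0 at PC=0 (depth now 1)
Event 19 (INT 0): INT 0 arrives: push (IRQ0, PC=0), enter IRQ0 at PC=0 (depth now 2)
Event 20 (EXEC): [IRQ0] PC=0: INC 1 -> ACC=7
Event 21 (EXEC): [IRQ0] PC=1: IRET -> resume IRQ0 at PC=0 (depth now 1)
Event 22 (EXEC): [IRQ0] PC=0: INC 1 -> ACC=8
Event 23 (EXEC): [IRQ0] PC=1: IRET -> resume MAIN at PC=5 (depth now 0)
Event 24 (EXEC): [MAIN] PC=5: INC 1 -> ACC=9
Event 25 (INT 0): INT 0 arrives: push (MAIN, PC=6), enter IRQ0 at PC=0 (depth now 1)
Event 26 (EXEC): [IRQ0] PC=0: INC 1 -> ACC=10
Event 27 (EXEC): [IRQ0] PC=1: IRET -> resume MAIN at PC=6 (depth now 0)
Event 28 (EXEC): [MAIN] PC=6: INC 3 -> ACC=13
Event 29 (EXEC): [MAIN] PC=7: HALT

Answer: 13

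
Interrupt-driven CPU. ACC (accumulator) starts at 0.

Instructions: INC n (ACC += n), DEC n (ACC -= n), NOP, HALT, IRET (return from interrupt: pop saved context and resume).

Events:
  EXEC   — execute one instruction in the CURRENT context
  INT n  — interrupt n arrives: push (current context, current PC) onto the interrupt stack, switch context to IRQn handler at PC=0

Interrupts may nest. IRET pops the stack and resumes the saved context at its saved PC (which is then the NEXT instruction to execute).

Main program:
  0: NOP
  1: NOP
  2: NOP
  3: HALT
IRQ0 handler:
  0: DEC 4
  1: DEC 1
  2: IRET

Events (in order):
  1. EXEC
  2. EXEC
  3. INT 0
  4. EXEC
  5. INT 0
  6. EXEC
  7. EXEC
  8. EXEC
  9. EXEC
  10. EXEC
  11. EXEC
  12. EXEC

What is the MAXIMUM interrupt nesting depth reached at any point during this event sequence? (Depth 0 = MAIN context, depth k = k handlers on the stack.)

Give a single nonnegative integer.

Event 1 (EXEC): [MAIN] PC=0: NOP [depth=0]
Event 2 (EXEC): [MAIN] PC=1: NOP [depth=0]
Event 3 (INT 0): INT 0 arrives: push (MAIN, PC=2), enter IRQ0 at PC=0 (depth now 1) [depth=1]
Event 4 (EXEC): [IRQ0] PC=0: DEC 4 -> ACC=-4 [depth=1]
Event 5 (INT 0): INT 0 arrives: push (IRQ0, PC=1), enter IRQ0 at PC=0 (depth now 2) [depth=2]
Event 6 (EXEC): [IRQ0] PC=0: DEC 4 -> ACC=-8 [depth=2]
Event 7 (EXEC): [IRQ0] PC=1: DEC 1 -> ACC=-9 [depth=2]
Event 8 (EXEC): [IRQ0] PC=2: IRET -> resume IRQ0 at PC=1 (depth now 1) [depth=1]
Event 9 (EXEC): [IRQ0] PC=1: DEC 1 -> ACC=-10 [depth=1]
Event 10 (EXEC): [IRQ0] PC=2: IRET -> resume MAIN at PC=2 (depth now 0) [depth=0]
Event 11 (EXEC): [MAIN] PC=2: NOP [depth=0]
Event 12 (EXEC): [MAIN] PC=3: HALT [depth=0]
Max depth observed: 2

Answer: 2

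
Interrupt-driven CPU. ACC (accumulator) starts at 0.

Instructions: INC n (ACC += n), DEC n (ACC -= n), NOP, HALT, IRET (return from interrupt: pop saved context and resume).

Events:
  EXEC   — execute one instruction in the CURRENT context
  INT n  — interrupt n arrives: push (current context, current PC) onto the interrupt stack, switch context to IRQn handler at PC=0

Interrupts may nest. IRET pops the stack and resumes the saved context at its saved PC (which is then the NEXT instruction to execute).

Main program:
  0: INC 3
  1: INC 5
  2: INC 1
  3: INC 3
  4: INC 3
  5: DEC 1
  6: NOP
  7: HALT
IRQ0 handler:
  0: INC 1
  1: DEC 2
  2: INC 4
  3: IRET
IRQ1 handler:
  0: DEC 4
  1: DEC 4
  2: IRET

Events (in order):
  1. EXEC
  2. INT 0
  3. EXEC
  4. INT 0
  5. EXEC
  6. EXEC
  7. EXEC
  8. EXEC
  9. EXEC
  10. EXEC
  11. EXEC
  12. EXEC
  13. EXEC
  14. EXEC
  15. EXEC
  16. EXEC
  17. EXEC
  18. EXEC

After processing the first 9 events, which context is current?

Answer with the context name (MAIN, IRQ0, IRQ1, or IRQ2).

Event 1 (EXEC): [MAIN] PC=0: INC 3 -> ACC=3
Event 2 (INT 0): INT 0 arrives: push (MAIN, PC=1), enter IRQ0 at PC=0 (depth now 1)
Event 3 (EXEC): [IRQ0] PC=0: INC 1 -> ACC=4
Event 4 (INT 0): INT 0 arrives: push (IRQ0, PC=1), enter IRQ0 at PC=0 (depth now 2)
Event 5 (EXEC): [IRQ0] PC=0: INC 1 -> ACC=5
Event 6 (EXEC): [IRQ0] PC=1: DEC 2 -> ACC=3
Event 7 (EXEC): [IRQ0] PC=2: INC 4 -> ACC=7
Event 8 (EXEC): [IRQ0] PC=3: IRET -> resume IRQ0 at PC=1 (depth now 1)
Event 9 (EXEC): [IRQ0] PC=1: DEC 2 -> ACC=5

Answer: IRQ0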